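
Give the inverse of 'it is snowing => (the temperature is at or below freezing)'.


The inverse of (P → Q) is (¬P → ¬Q). It is equivalent to the converse, not to the original.
Here P = 'it is snowing' and Q = '(the temperature is at or below freezing)'.

If not (it is snowing), then not ((the temperature is at or below freezing)).


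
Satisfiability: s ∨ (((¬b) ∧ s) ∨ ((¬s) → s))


Search for a satisfying assignment over {b, s}.
Try b=F, s=T: the formula evaluates to T.
A satisfying assignment exists.

Satisfiable.


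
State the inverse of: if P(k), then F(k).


The inverse of (P → Q) is (¬P → ¬Q). It is equivalent to the converse, not to the original.
Here P = 'P(k)' and Q = 'F(k)'.

If not (P(k)), then not (F(k)).


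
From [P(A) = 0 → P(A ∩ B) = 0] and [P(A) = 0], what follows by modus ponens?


Modus ponens: from (P → Q) and P, infer Q.
P = 'P(A) = 0' is asserted, and P → Q holds, so Q follows.

P(A ∩ B) = 0.


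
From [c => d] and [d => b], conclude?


Hypothetical syllogism: from (P → Q) and (Q → R), infer (P → R).
Chain the two implications through the shared middle term 'd'.

c => b


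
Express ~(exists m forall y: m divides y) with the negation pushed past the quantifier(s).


Negation flips each quantifier (∀↔∃) and negates the inner predicate.
¬(exists m forall y: φ) = forall m exists y: ¬φ.

forall m exists y: ~(m divides y)


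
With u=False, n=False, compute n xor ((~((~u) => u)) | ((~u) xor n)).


Substitute u=False, n=False:
~u = True
(~u) => u = True => False = False
~((~u) => u) = True
~u = True
(~u) xor n = True xor False = True
(~((~u) => u)) | ((~u) xor n) = True | True = True
n xor ((~((~u) => u)) | ((~u) xor n)) = False xor True = True

True


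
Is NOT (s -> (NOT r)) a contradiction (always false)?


Truth table over {r, s}:
r | s | φ
---------
F | F | F
T | F | F
F | T | F
T | T | T
Satisfying assignment at row 4: r=T, s=T gives T.

No, it is not a contradiction.


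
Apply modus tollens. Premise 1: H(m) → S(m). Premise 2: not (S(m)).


Modus tollens: from (P → Q) and ¬Q, infer ¬P.
Q = 'S(m)' is denied; since P → Q, P must also fail.

Not (H(m)).


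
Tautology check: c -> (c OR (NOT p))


Build the truth table over {c, p}:
c | p | φ
---------
F | F | T
T | F | T
F | T | T
T | T | T
Every row evaluates to true.

Yes, it is a tautology.


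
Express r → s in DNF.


Step 1: Rewrite r → s as ¬r ∨ s.

(¬r) ∨ s


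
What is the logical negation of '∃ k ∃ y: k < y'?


Negation flips each quantifier (∀↔∃) and negates the inner predicate.
¬(∃ k ∃ y: φ) = ∀ k ∀ y: ¬φ.

∀ k ∀ y: ¬(k < y)


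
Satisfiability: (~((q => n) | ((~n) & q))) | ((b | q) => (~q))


Search for a satisfying assignment over {b, n, q}.
Try b=False, n=False, q=False: the formula evaluates to True.
A satisfying assignment exists.

Satisfiable.


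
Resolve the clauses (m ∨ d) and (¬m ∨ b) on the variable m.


The clauses contain complementary literals m and ¬m.
Resolution eliminates this pair and disjoins the remaining literals (merging duplicates).

(d ∨ b)


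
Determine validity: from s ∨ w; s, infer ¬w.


This is affirming a disjunct (fallacy). There exist truth assignments where the premises are all true but the conclusion is false.

Invalid.


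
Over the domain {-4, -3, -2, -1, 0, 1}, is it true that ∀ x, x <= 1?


Evaluate the predicate on each element: -4:T, -3:T, -2:T, -1:T, 0:T, 1:T.
Every element satisfies the predicate.

T


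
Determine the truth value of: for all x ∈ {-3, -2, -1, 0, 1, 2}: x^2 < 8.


Evaluate the predicate on each element: -3:F, -2:T, -1:T, 0:T, 1:T, 2:T.
Counterexample x = -3 fails the predicate.

F


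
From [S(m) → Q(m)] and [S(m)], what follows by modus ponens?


Modus ponens: from (P → Q) and P, infer Q.
P = 'S(m)' is asserted, and P → Q holds, so Q follows.

Q(m).


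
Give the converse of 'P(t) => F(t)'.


The converse of (P → Q) is (Q → P). It is not in general equivalent to the original.
Here P = 'P(t)' and Q = 'F(t)'.

If F(t), then P(t).


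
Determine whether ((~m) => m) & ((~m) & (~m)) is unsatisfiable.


Truth table over {m}:
m | φ
-----
False | False
True | False
Every row is false.

Yes, it is a contradiction.


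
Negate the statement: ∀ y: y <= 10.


¬(∀ x: φ) = ∃ x: ¬φ, and ¬(∃ x: φ) = ∀ x: ¬φ.
Apply to the universal statement.

∃ y: ¬(y <= 10)


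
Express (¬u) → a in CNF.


Step 1: Rewrite (¬u) → a as ¬(¬u) ∨ a.
Step 2: Eliminate any double negations (¬¬X = X).

u ∨ a


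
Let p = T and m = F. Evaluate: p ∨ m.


Disjunction is false only when both operands are false.
Substitute: p=T, m=F.
T ∨ F evaluates to T.

T


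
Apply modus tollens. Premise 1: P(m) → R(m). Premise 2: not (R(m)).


Modus tollens: from (P → Q) and ¬Q, infer ¬P.
Q = 'R(m)' is denied; since P → Q, P must also fail.

Not (P(m)).


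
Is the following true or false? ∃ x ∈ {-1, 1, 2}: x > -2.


Evaluate the predicate on each element: -1:T, 1:T, 2:T.
Witness x = -1 satisfies the predicate.

T


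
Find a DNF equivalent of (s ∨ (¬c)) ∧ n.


Step 1: Distribute ∧ over ∨: (s ∨ (¬c)) ∧ n = (s ∧ n) ∨ ((¬c) ∧ n).

(s ∧ n) ∨ ((¬c) ∧ n)


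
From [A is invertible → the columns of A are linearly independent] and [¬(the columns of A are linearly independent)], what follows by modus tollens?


Modus tollens: from (P → Q) and ¬Q, infer ¬P.
Q = 'the columns of A are linearly independent' is denied; since P → Q, P must also fail.

Not (A is invertible).


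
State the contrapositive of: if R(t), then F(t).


The contrapositive of (P → Q) is (¬Q → ¬P); it is logically equivalent to the original.
Here P = 'R(t)' and Q = 'F(t)'.

If not (F(t)), then not (R(t)).


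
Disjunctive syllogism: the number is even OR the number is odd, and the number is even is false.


Disjunctive syllogism: from (P ∨ Q) and ¬P, infer Q.
One disjunct, 'the number is even', is ruled out; the other must hold.

the number is odd


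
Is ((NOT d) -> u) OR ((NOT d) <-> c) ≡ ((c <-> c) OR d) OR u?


Compare truth tables:
c | d | u | φ | ψ
-----------------
F | F | F | F | T
T | F | F | T | T
F | T | F | T | T
T | T | F | T | T
F | F | T | T | T
T | F | T | T | T
F | T | T | T | T
T | T | T | T | T
They differ at row 1 (c=F, d=F, u=F): φ=F but ψ=T.

No, they are not logically equivalent.


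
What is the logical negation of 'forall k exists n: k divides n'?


Negation flips each quantifier (∀↔∃) and negates the inner predicate.
¬(forall k exists n: φ) = exists k forall n: ¬φ.

exists k forall n: ~(k divides n)


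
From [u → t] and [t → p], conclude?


Hypothetical syllogism: from (P → Q) and (Q → R), infer (P → R).
Chain the two implications through the shared middle term 't'.

u → p


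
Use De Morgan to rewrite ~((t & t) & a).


De Morgan: the negation of a conjunction is the disjunction of the negations.
Distribute ~ across &, flipping it to |, and negate each literal.

((~t) | (~t)) | (~a)


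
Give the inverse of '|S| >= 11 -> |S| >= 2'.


The inverse of (P → Q) is (¬P → ¬Q). It is equivalent to the converse, not to the original.
Here P = '|S| >= 11' and Q = '|S| >= 2'.

If not (|S| >= 11), then not (|S| >= 2).


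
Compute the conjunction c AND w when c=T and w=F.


Conjunction is true only when both operands are true.
Substitute: c=T, w=F.
T AND F evaluates to F.

F


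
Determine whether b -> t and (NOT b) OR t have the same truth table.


Compare truth tables:
b | t | φ | ψ
-------------
F | F | T | T
T | F | F | F
F | T | T | T
T | T | T | T
The columns φ and ψ agree on every row.

Yes, they are logically equivalent.


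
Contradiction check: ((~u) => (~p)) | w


Truth table over {p, u, w}:
p | u | w | φ
-------------
False | False | False | True
True | False | False | False
False | True | False | True
True | True | False | True
False | False | True | True
True | False | True | True
False | True | True | True
True | True | True | True
Satisfying assignment at row 1: p=False, u=False, w=False gives True.

No, it is not a contradiction.


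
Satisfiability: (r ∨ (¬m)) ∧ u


Search for a satisfying assignment over {m, r, u}.
Try m=F, r=F, u=T: the formula evaluates to T.
A satisfying assignment exists.

Satisfiable.


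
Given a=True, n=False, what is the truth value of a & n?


Conjunction is true only when both operands are true.
Substitute: a=True, n=False.
True & False evaluates to False.

False


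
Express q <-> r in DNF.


Step 1: q ↔ r is true exactly when both agree: (q ∧ r) ∨ (¬q ∧ ¬r).

(q AND r) OR ((NOT q) AND (NOT r))


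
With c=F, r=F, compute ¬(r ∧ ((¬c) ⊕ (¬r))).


Substitute c=F, r=F:
¬c = T
¬r = T
(¬c) ⊕ (¬r) = T ⊕ T = F
r ∧ ((¬c) ⊕ (¬r)) = F ∧ F = F
¬(r ∧ ((¬c) ⊕ (¬r))) = T

T


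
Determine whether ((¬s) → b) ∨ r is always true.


Build the truth table over {b, r, s}:
b | r | s | φ
-------------
F | F | F | F
T | F | F | T
F | T | F | T
T | T | F | T
F | F | T | T
T | F | T | T
F | T | T | T
T | T | T | T
Counterexample at row 1: with b=F, r=F, s=F, the formula is F.

No, it is not a tautology.


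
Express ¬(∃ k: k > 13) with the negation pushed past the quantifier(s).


¬(∀ x: φ) = ∃ x: ¬φ, and ¬(∃ x: φ) = ∀ x: ¬φ.
Apply to the existential statement.

∀ k: ¬(k > 13)


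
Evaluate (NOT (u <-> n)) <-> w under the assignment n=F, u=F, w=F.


Substitute n=F, u=F, w=F:
u <-> n = F <-> F = T
NOT (u <-> n) = F
(NOT (u <-> n)) <-> w = F <-> F = T

T


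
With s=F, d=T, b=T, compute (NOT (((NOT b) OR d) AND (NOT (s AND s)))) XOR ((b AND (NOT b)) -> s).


Substitute s=F, d=T, b=T:
NOT b = F
(NOT b) OR d = F OR T = T
s AND s = F AND F = F
NOT (s AND s) = T
((NOT b) OR d) AND (NOT (s AND s)) = T AND T = T
NOT (((NOT b) OR d) AND (NOT (s AND s))) = F
NOT b = F
b AND (NOT b) = T AND F = F
(b AND (NOT b)) -> s = F -> F = T
(NOT (((NOT b) OR d) AND (NOT (s AND s)))) XOR ((b AND (NOT b)) -> s) = F XOR T = T

T


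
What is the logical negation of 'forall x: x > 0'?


¬(forall x: φ) = exists x: ¬φ, and ¬(exists x: φ) = forall x: ¬φ.
Apply to the universal statement.

exists x: ~(x > 0)


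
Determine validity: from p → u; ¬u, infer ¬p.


This matches the form of modus tollens: the conclusion follows in every model of the premises.

Valid.


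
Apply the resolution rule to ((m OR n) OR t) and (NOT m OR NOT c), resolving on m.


The clauses contain complementary literals m and NOTm.
Resolution eliminates this pair and disjoins the remaining literals (merging duplicates).

((n OR t) OR NOT c)


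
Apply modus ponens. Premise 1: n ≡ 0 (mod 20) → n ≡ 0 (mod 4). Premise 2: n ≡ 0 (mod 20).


Modus ponens: from (P → Q) and P, infer Q.
P = 'n ≡ 0 (mod 20)' is asserted, and P → Q holds, so Q follows.

n ≡ 0 (mod 4).


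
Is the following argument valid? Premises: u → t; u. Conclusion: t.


This matches the form of modus ponens: the conclusion follows in every model of the premises.

Valid.


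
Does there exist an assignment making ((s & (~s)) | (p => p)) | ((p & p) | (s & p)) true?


Search for a satisfying assignment over {p, s}.
Try p=False, s=False: the formula evaluates to True.
A satisfying assignment exists.

Satisfiable.


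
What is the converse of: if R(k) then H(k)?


The converse of (P → Q) is (Q → P). It is not in general equivalent to the original.
Here P = 'R(k)' and Q = 'H(k)'.

If H(k), then R(k).


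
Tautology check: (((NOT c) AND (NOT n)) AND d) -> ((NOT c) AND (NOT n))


Build the truth table over {c, d, n}:
c | d | n | φ
-------------
F | F | F | T
T | F | F | T
F | T | F | T
T | T | F | T
F | F | T | T
T | F | T | T
F | T | T | T
T | T | T | T
Every row evaluates to true.

Yes, it is a tautology.


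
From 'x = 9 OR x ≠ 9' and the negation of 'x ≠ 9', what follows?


Disjunctive syllogism: from (P ∨ Q) and ¬P, infer Q.
One disjunct, 'x ≠ 9', is ruled out; the other must hold.

x = 9


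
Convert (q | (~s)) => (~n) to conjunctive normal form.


Step 1: Rewrite as ¬(q ∨ (¬s)) ∨ (¬n) = (¬q ∧ ¬(¬s)) ∨ (¬n).
Step 2: Distribute ∨ over ∧.
Step 3: Eliminate any double negations (¬¬X = X).

((~q) | (~n)) & (s | (~n))


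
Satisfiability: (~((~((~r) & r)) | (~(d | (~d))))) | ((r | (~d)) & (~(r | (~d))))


Check all 4 assignments over {d, r}:
d | r | φ
---------
False | False | False
True | False | False
False | True | False
True | True | False
No assignment makes the formula true.

Unsatisfiable.


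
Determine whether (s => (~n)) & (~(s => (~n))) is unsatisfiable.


Truth table over {n, s}:
n | s | φ
---------
False | False | False
True | False | False
False | True | False
True | True | False
Every row is false.

Yes, it is a contradiction.


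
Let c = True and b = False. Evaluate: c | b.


Disjunction is false only when both operands are false.
Substitute: c=True, b=False.
True | False evaluates to True.

True


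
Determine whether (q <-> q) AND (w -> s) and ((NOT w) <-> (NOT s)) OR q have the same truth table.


Compare truth tables:
q | s | w | φ | ψ
-----------------
F | F | F | T | T
T | F | F | T | T
F | T | F | T | F
T | T | F | T | T
F | F | T | F | F
T | F | T | F | T
F | T | T | T | T
T | T | T | T | T
They differ at row 3 (q=F, s=T, w=F): φ=T but ψ=F.

No, they are not logically equivalent.


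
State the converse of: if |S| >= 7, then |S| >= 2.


The converse of (P → Q) is (Q → P). It is not in general equivalent to the original.
Here P = '|S| >= 7' and Q = '|S| >= 2'.

If |S| >= 2, then |S| >= 7.


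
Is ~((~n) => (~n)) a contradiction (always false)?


Truth table over {n}:
n | φ
-----
False | False
True | False
Every row is false.

Yes, it is a contradiction.


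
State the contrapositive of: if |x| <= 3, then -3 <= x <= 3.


The contrapositive of (P → Q) is (¬Q → ¬P); it is logically equivalent to the original.
Here P = '|x| <= 3' and Q = '-3 <= x <= 3'.

If not (-3 <= x <= 3), then not (|x| <= 3).


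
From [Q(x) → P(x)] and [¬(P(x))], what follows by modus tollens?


Modus tollens: from (P → Q) and ¬Q, infer ¬P.
Q = 'P(x)' is denied; since P → Q, P must also fail.

Not (Q(x)).


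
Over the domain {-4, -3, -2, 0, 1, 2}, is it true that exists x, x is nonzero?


Evaluate the predicate on each element: -4:True, -3:True, -2:True, 0:False, 1:True, 2:True.
Witness x = -4 satisfies the predicate.

True


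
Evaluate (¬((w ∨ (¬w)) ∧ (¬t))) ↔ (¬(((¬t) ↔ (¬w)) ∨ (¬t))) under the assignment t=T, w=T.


Substitute t=T, w=T:
… (earlier sub-steps elided)
¬t = F
(w ∨ (¬w)) ∧ (¬t) = T ∧ F = F
¬((w ∨ (¬w)) ∧ (¬t)) = T
¬t = F
¬w = F
(¬t) ↔ (¬w) = F ↔ F = T
¬t = F
((¬t) ↔ (¬w)) ∨ (¬t) = T ∨ F = T
¬(((¬t) ↔ (¬w)) ∨ (¬t)) = F
(¬((w ∨ (¬w)) ∧ (¬t))) ↔ (¬(((¬t) ↔ (¬w)) ∨ (¬t))) = T ↔ F = F

F


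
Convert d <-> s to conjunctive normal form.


Step 1: Rewrite d ↔ s as (d → s) ∧ (s → d).
Step 2: Rewrite each implication as a disjunction.

((NOT d) OR s) AND ((NOT s) OR d)


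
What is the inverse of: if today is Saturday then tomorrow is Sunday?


The inverse of (P → Q) is (¬P → ¬Q). It is equivalent to the converse, not to the original.
Here P = 'today is Saturday' and Q = 'tomorrow is Sunday'.

If not (today is Saturday), then not (tomorrow is Sunday).


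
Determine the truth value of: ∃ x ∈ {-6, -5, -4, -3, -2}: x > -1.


Evaluate the predicate on each element: -6:F, -5:F, -4:F, -3:F, -2:F.
No element satisfies the predicate.

F


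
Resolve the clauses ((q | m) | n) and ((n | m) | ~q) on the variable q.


The clauses contain complementary literals q and ~q.
Resolution eliminates this pair and disjoins the remaining literals (merging duplicates).

(m | n)


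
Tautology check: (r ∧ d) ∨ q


Build the truth table over {d, q, r}:
d | q | r | φ
-------------
F | F | F | F
T | F | F | F
F | T | F | T
T | T | F | T
F | F | T | F
T | F | T | T
F | T | T | T
T | T | T | T
Counterexample at row 1: with d=F, q=F, r=F, the formula is F.

No, it is not a tautology.


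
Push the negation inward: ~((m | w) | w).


De Morgan: the negation of a disjunction is the conjunction of the negations.
Distribute ~ across |, flipping it to &, and negate each literal.

((~m) & (~w)) & (~w)


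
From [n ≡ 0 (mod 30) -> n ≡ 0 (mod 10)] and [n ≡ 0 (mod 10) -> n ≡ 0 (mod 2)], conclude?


Hypothetical syllogism: from (P → Q) and (Q → R), infer (P → R).
Chain the two implications through the shared middle term 'n ≡ 0 (mod 10)'.

n ≡ 0 (mod 30) -> n ≡ 0 (mod 2)


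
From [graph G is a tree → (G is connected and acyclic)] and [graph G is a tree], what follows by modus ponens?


Modus ponens: from (P → Q) and P, infer Q.
P = 'graph G is a tree' is asserted, and P → Q holds, so Q follows.

(G is connected and acyclic).


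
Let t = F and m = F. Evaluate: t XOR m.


Exclusive or is true when exactly one operand is true.
Substitute: t=F, m=F.
F XOR F evaluates to F.

F


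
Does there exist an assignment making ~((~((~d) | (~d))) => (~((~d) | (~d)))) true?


Check all 2 assignments over {d}:
d | φ
-----
False | False
True | False
No assignment makes the formula true.

Unsatisfiable.


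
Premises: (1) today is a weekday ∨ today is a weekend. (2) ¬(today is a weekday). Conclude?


Disjunctive syllogism: from (P ∨ Q) and ¬P, infer Q.
One disjunct, 'today is a weekday', is ruled out; the other must hold.

today is a weekend


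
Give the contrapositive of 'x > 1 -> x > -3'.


The contrapositive of (P → Q) is (¬Q → ¬P); it is logically equivalent to the original.
Here P = 'x > 1' and Q = 'x > -3'.

If not (x > -3), then not (x > 1).


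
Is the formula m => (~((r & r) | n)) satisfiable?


Search for a satisfying assignment over {m, n, r}.
Try m=False, n=False, r=False: the formula evaluates to True.
A satisfying assignment exists.

Satisfiable.


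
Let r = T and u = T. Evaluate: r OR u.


Disjunction is false only when both operands are false.
Substitute: r=T, u=T.
T OR T evaluates to T.

T


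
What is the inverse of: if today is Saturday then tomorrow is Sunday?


The inverse of (P → Q) is (¬P → ¬Q). It is equivalent to the converse, not to the original.
Here P = 'today is Saturday' and Q = 'tomorrow is Sunday'.

If not (today is Saturday), then not (tomorrow is Sunday).


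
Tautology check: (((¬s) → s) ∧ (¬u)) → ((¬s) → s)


Build the truth table over {s, u}:
s | u | φ
---------
F | F | T
T | F | T
F | T | T
T | T | T
Every row evaluates to true.

Yes, it is a tautology.


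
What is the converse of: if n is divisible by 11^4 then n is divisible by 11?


The converse of (P → Q) is (Q → P). It is not in general equivalent to the original.
Here P = 'n is divisible by 11^4' and Q = 'n is divisible by 11'.

If n is divisible by 11, then n is divisible by 11^4.


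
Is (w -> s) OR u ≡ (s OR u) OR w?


Compare truth tables:
s | u | w | φ | ψ
-----------------
F | F | F | T | F
T | F | F | T | T
F | T | F | T | T
T | T | F | T | T
F | F | T | F | T
T | F | T | T | T
F | T | T | T | T
T | T | T | T | T
They differ at row 1 (s=F, u=F, w=F): φ=T but ψ=F.

No, they are not logically equivalent.


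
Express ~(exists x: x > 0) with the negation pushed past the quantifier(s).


¬(forall x: φ) = exists x: ¬φ, and ¬(exists x: φ) = forall x: ¬φ.
Apply to the existential statement.

forall x: ~(x > 0)


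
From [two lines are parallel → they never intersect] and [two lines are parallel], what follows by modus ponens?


Modus ponens: from (P → Q) and P, infer Q.
P = 'two lines are parallel' is asserted, and P → Q holds, so Q follows.

they never intersect.


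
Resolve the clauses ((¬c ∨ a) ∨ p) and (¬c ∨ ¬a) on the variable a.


The clauses contain complementary literals a and ¬a.
Resolution eliminates this pair and disjoins the remaining literals (merging duplicates).

(¬c ∨ p)


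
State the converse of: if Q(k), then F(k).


The converse of (P → Q) is (Q → P). It is not in general equivalent to the original.
Here P = 'Q(k)' and Q = 'F(k)'.

If F(k), then Q(k).


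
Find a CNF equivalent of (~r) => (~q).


Step 1: Rewrite (¬r) → (¬q) as ¬(¬r) ∨ (¬q).
Step 2: Eliminate any double negations (¬¬X = X).

r | (~q)


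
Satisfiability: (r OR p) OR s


Search for a satisfying assignment over {p, r, s}.
Try p=T, r=F, s=F: the formula evaluates to T.
A satisfying assignment exists.

Satisfiable.


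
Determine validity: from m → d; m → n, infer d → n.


This is (no valid rule). There exist truth assignments where the premises are all true but the conclusion is false.

Invalid.


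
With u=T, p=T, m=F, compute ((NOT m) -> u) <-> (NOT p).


Substitute u=T, p=T, m=F:
NOT m = T
(NOT m) -> u = T -> T = T
NOT p = F
((NOT m) -> u) <-> (NOT p) = T <-> F = F

F


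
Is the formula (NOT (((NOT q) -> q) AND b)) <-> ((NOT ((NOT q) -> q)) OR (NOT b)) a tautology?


Build the truth table over {b, q}:
b | q | φ
---------
F | F | T
T | F | T
F | T | T
T | T | T
Every row evaluates to true.

Yes, it is a tautology.


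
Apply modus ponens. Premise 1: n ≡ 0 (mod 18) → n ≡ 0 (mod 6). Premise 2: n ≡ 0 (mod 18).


Modus ponens: from (P → Q) and P, infer Q.
P = 'n ≡ 0 (mod 18)' is asserted, and P → Q holds, so Q follows.

n ≡ 0 (mod 6).


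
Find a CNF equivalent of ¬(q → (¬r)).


Step 1: Rewrite q → (¬r) as ¬q ∨ (¬r).
Step 2: Negate: ¬(¬q ∨ (¬r)) = q ∧ ¬(¬r) (De Morgan + double negation).
Step 3: Eliminate any double negations (¬¬X = X).

q ∧ r


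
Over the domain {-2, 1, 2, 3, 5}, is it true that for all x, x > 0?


Evaluate the predicate on each element: -2:F, 1:T, 2:T, 3:T, 5:T.
Counterexample x = -2 fails the predicate.

F


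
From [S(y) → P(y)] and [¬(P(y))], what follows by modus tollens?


Modus tollens: from (P → Q) and ¬Q, infer ¬P.
Q = 'P(y)' is denied; since P → Q, P must also fail.

Not (S(y)).


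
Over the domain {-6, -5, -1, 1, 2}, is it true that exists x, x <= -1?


Evaluate the predicate on each element: -6:True, -5:True, -1:True, 1:False, 2:False.
Witness x = -6 satisfies the predicate.

True


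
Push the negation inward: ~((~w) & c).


De Morgan: the negation of a conjunction is the disjunction of the negations.
Distribute ~ across &, flipping it to |, and negate each literal.

w | (~c)


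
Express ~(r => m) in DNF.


Step 1: Rewrite implication then negate: ¬(¬r ∨ m) = r ∧ ¬m.

r & (~m)


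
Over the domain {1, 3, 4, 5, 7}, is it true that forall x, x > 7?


Evaluate the predicate on each element: 1:False, 3:False, 4:False, 5:False, 7:False.
Counterexample x = 1 fails the predicate.

False


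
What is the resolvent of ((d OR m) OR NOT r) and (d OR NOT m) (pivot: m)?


The clauses contain complementary literals m and NOTm.
Resolution eliminates this pair and disjoins the remaining literals (merging duplicates).

(NOT r OR d)


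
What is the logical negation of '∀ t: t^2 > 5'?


¬(∀ x: φ) = ∃ x: ¬φ, and ¬(∃ x: φ) = ∀ x: ¬φ.
Apply to the universal statement.

∃ t: ¬(t^2 > 5)


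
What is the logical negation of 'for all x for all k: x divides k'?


Negation flips each quantifier (∀↔∃) and negates the inner predicate.
¬(for all x for all k: φ) = there exists x there exists k: ¬φ.

there exists x there exists k: NOT(x divides k)


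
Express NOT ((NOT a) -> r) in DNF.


Step 1: Rewrite implication then negate: ¬(¬(¬a) ∨ r) = (¬a) ∧ ¬r.

(NOT a) AND (NOT r)


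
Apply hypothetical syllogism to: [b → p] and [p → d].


Hypothetical syllogism: from (P → Q) and (Q → R), infer (P → R).
Chain the two implications through the shared middle term 'p'.

b → d


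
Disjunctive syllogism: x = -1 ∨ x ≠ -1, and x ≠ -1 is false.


Disjunctive syllogism: from (P ∨ Q) and ¬P, infer Q.
One disjunct, 'x ≠ -1', is ruled out; the other must hold.

x = -1


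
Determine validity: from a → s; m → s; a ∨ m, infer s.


This matches the form of proof by cases: the conclusion follows in every model of the premises.

Valid.


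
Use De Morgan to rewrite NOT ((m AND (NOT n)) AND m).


De Morgan: the negation of a conjunction is the disjunction of the negations.
Distribute NOT across AND, flipping it to OR, and negate each literal.

((NOT m) OR n) OR (NOT m)


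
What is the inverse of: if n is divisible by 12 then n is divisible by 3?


The inverse of (P → Q) is (¬P → ¬Q). It is equivalent to the converse, not to the original.
Here P = 'n is divisible by 12' and Q = 'n is divisible by 3'.

If not (n is divisible by 12), then not (n is divisible by 3).


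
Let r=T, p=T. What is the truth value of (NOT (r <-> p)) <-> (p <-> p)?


Substitute r=T, p=T:
r <-> p = T <-> T = T
NOT (r <-> p) = F
p <-> p = T <-> T = T
(NOT (r <-> p)) <-> (p <-> p) = F <-> T = F

F


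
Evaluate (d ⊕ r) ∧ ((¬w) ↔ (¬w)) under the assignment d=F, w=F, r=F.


Substitute d=F, w=F, r=F:
d ⊕ r = F ⊕ F = F
¬w = T
¬w = T
(¬w) ↔ (¬w) = T ↔ T = T
(d ⊕ r) ∧ ((¬w) ↔ (¬w)) = F ∧ T = F

F


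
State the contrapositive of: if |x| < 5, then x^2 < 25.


The contrapositive of (P → Q) is (¬Q → ¬P); it is logically equivalent to the original.
Here P = '|x| < 5' and Q = 'x^2 < 25'.

If not (x^2 < 25), then not (|x| < 5).


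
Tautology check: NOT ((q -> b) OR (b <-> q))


Build the truth table over {b, q}:
b | q | φ
---------
F | F | F
T | F | F
F | T | T
T | T | F
Counterexample at row 1: with b=F, q=F, the formula is F.

No, it is not a tautology.


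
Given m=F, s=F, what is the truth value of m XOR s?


Exclusive or is true when exactly one operand is true.
Substitute: m=F, s=F.
F XOR F evaluates to F.

F


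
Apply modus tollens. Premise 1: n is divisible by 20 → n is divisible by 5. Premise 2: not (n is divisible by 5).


Modus tollens: from (P → Q) and ¬Q, infer ¬P.
Q = 'n is divisible by 5' is denied; since P → Q, P must also fail.

Not (n is divisible by 20).


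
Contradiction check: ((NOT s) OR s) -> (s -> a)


Truth table over {a, s}:
a | s | φ
---------
F | F | T
T | F | T
F | T | F
T | T | T
Satisfying assignment at row 1: a=F, s=F gives T.

No, it is not a contradiction.


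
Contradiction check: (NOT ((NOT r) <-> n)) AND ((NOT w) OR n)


Truth table over {n, r, w}:
n | r | w | φ
-------------
F | F | F | T
T | F | F | F
F | T | F | F
T | T | F | T
F | F | T | F
T | F | T | F
F | T | T | F
T | T | T | T
Satisfying assignment at row 1: n=F, r=F, w=F gives T.

No, it is not a contradiction.


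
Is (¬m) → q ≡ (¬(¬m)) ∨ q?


Compare truth tables:
m | q | φ | ψ
-------------
F | F | F | F
T | F | T | T
F | T | T | T
T | T | T | T
The columns φ and ψ agree on every row.

Yes, they are logically equivalent.


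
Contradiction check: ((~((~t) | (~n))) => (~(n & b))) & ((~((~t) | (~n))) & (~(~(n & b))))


Truth table over {b, n, t}:
b | n | t | φ
-------------
False | False | False | False
True | False | False | False
False | True | False | False
True | True | False | False
False | False | True | False
True | False | True | False
False | True | True | False
True | True | True | False
Every row is false.

Yes, it is a contradiction.


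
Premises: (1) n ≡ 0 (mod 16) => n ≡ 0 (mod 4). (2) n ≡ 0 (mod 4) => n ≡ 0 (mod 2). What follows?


Hypothetical syllogism: from (P → Q) and (Q → R), infer (P → R).
Chain the two implications through the shared middle term 'n ≡ 0 (mod 4)'.

n ≡ 0 (mod 16) => n ≡ 0 (mod 2)


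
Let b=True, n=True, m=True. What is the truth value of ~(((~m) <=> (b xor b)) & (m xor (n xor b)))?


Substitute b=True, n=True, m=True:
~m = False
b xor b = True xor True = False
(~m) <=> (b xor b) = False <=> False = True
n xor b = True xor True = False
m xor (n xor b) = True xor False = True
((~m) <=> (b xor b)) & (m xor (n xor b)) = True & True = True
~(((~m) <=> (b xor b)) & (m xor (n xor b))) = False

False


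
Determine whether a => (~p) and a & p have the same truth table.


Compare truth tables:
a | p | φ | ψ
-------------
False | False | True | False
True | False | True | False
False | True | True | False
True | True | False | True
They differ at row 1 (a=False, p=False): φ=True but ψ=False.

No, they are not logically equivalent.


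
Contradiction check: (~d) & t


Truth table over {d, t}:
d | t | φ
---------
False | False | False
True | False | False
False | True | True
True | True | False
Satisfying assignment at row 3: d=False, t=True gives True.

No, it is not a contradiction.


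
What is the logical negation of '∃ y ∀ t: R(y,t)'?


Negation flips each quantifier (∀↔∃) and negates the inner predicate.
¬(∃ y ∀ t: φ) = ∀ y ∃ t: ¬φ.

∀ y ∃ t: ¬(R(y,t))


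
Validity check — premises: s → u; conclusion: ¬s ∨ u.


This matches the form of material implication: the conclusion follows in every model of the premises.

Valid.


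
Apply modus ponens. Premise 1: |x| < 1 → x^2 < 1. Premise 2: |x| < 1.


Modus ponens: from (P → Q) and P, infer Q.
P = '|x| < 1' is asserted, and P → Q holds, so Q follows.

x^2 < 1.


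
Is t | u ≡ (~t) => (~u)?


Compare truth tables:
t | u | φ | ψ
-------------
False | False | False | True
True | False | True | True
False | True | True | False
True | True | True | True
They differ at row 1 (t=False, u=False): φ=False but ψ=True.

No, they are not logically equivalent.


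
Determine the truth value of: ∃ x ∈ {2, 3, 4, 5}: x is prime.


Evaluate the predicate on each element: 2:T, 3:T, 4:F, 5:T.
Witness x = 2 satisfies the predicate.

T


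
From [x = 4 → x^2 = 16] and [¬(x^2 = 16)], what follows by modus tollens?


Modus tollens: from (P → Q) and ¬Q, infer ¬P.
Q = 'x^2 = 16' is denied; since P → Q, P must also fail.

Not (x = 4).


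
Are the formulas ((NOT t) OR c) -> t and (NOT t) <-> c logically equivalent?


Compare truth tables:
c | t | φ | ψ
-------------
F | F | F | F
T | F | F | T
F | T | T | T
T | T | T | F
They differ at row 2 (c=T, t=F): φ=F but ψ=T.

No, they are not logically equivalent.


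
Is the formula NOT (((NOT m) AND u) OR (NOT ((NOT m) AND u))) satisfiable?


Check all 4 assignments over {m, u}:
m | u | φ
---------
F | F | F
T | F | F
F | T | F
T | T | F
No assignment makes the formula true.

Unsatisfiable.


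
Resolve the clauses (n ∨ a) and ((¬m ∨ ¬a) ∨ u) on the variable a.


The clauses contain complementary literals a and ¬a.
Resolution eliminates this pair and disjoins the remaining literals (merging duplicates).

((n ∨ u) ∨ ¬m)


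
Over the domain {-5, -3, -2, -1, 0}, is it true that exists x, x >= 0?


Evaluate the predicate on each element: -5:False, -3:False, -2:False, -1:False, 0:True.
Witness x = 0 satisfies the predicate.

True


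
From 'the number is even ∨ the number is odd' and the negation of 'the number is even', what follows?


Disjunctive syllogism: from (P ∨ Q) and ¬P, infer Q.
One disjunct, 'the number is even', is ruled out; the other must hold.

the number is odd


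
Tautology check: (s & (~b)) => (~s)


Build the truth table over {b, s}:
b | s | φ
---------
False | False | True
True | False | True
False | True | False
True | True | True
Counterexample at row 3: with b=False, s=True, the formula is False.

No, it is not a tautology.


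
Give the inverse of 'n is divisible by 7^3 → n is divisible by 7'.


The inverse of (P → Q) is (¬P → ¬Q). It is equivalent to the converse, not to the original.
Here P = 'n is divisible by 7^3' and Q = 'n is divisible by 7'.

If not (n is divisible by 7^3), then not (n is divisible by 7).


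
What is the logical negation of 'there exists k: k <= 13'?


¬(for all x: φ) = there exists x: ¬φ, and ¬(there exists x: φ) = for all x: ¬φ.
Apply to the existential statement.

for all k: NOT(k <= 13)


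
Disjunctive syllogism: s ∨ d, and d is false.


Disjunctive syllogism: from (P ∨ Q) and ¬P, infer Q.
One disjunct, 'd', is ruled out; the other must hold.

s


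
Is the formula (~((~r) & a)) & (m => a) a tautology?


Build the truth table over {a, m, r}:
a | m | r | φ
-------------
False | False | False | True
True | False | False | False
False | True | False | False
True | True | False | False
False | False | True | True
True | False | True | True
False | True | True | False
True | True | True | True
Counterexample at row 2: with a=True, m=False, r=False, the formula is False.

No, it is not a tautology.


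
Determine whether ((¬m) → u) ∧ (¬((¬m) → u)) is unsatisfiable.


Truth table over {m, u}:
m | u | φ
---------
F | F | F
T | F | F
F | T | F
T | T | F
Every row is false.

Yes, it is a contradiction.


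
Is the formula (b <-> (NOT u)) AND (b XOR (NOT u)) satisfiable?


Check all 4 assignments over {b, u}:
b | u | φ
---------
F | F | F
T | F | F
F | T | F
T | T | F
No assignment makes the formula true.

Unsatisfiable.


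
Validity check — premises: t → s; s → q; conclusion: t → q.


This matches the form of hypothetical syllogism: the conclusion follows in every model of the premises.

Valid.


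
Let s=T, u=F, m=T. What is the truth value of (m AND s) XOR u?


Substitute s=T, u=F, m=T:
m AND s = T AND T = T
(m AND s) XOR u = T XOR F = T

T


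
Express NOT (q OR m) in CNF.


Step 1: Apply De Morgan: ¬(q ∨ m) = ¬q ∧ ¬m.

(NOT q) AND (NOT m)


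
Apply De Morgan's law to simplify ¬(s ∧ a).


De Morgan: the negation of a conjunction is the disjunction of the negations.
Distribute ¬ across ∧, flipping it to ∨, and negate each literal.

(¬s) ∨ (¬a)


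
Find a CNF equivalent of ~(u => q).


Step 1: Rewrite u → q as ¬u ∨ q.
Step 2: Negate: ¬(¬u ∨ q) = u ∧ ¬q (De Morgan + double negation).

u & (~q)


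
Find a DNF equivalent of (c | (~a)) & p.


Step 1: Distribute ∧ over ∨: (c ∨ (¬a)) ∧ p = (c ∧ p) ∨ ((¬a) ∧ p).

(c & p) | ((~a) & p)


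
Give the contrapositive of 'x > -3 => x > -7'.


The contrapositive of (P → Q) is (¬Q → ¬P); it is logically equivalent to the original.
Here P = 'x > -3' and Q = 'x > -7'.

If not (x > -7), then not (x > -3).


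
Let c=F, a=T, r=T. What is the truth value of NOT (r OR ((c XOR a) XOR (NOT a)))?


Substitute c=F, a=T, r=T:
c XOR a = F XOR T = T
NOT a = F
(c XOR a) XOR (NOT a) = T XOR F = T
r OR ((c XOR a) XOR (NOT a)) = T OR T = T
NOT (r OR ((c XOR a) XOR (NOT a))) = F

F


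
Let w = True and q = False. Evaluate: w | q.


Disjunction is false only when both operands are false.
Substitute: w=True, q=False.
True | False evaluates to True.

True


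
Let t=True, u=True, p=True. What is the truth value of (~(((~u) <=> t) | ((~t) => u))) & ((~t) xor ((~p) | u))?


Substitute t=True, u=True, p=True:
… (earlier sub-steps elided)
(~u) <=> t = False <=> True = False
~t = False
(~t) => u = False => True = True
((~u) <=> t) | ((~t) => u) = False | True = True
~(((~u) <=> t) | ((~t) => u)) = False
~t = False
~p = False
(~p) | u = False | True = True
(~t) xor ((~p) | u) = False xor True = True
(~(((~u) <=> t) | ((~t) => u))) & ((~t) xor ((~p) | u)) = False & True = False

False


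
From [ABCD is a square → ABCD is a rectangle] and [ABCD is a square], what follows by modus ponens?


Modus ponens: from (P → Q) and P, infer Q.
P = 'ABCD is a square' is asserted, and P → Q holds, so Q follows.

ABCD is a rectangle.


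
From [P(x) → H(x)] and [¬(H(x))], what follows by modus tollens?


Modus tollens: from (P → Q) and ¬Q, infer ¬P.
Q = 'H(x)' is denied; since P → Q, P must also fail.

Not (P(x)).


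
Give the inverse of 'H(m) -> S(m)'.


The inverse of (P → Q) is (¬P → ¬Q). It is equivalent to the converse, not to the original.
Here P = 'H(m)' and Q = 'S(m)'.

If not (H(m)), then not (S(m)).


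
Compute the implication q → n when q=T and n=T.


Implication is false only when antecedent is true and consequent is false.
Substitute: q=T, n=T.
T → T evaluates to T.

T


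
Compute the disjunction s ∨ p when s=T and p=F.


Disjunction is false only when both operands are false.
Substitute: s=T, p=F.
T ∨ F evaluates to T.

T


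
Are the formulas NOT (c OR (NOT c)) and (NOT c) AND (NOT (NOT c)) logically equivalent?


Compare truth tables:
c | φ | ψ
---------
F | F | F
T | F | F
The columns φ and ψ agree on every row.

Yes, they are logically equivalent.


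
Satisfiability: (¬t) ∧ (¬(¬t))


Check all 2 assignments over {t}:
t | φ
-----
F | F
T | F
No assignment makes the formula true.

Unsatisfiable.


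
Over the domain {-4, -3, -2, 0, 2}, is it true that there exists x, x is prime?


Evaluate the predicate on each element: -4:F, -3:F, -2:F, 0:F, 2:T.
Witness x = 2 satisfies the predicate.

T


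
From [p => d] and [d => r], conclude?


Hypothetical syllogism: from (P → Q) and (Q → R), infer (P → R).
Chain the two implications through the shared middle term 'd'.

p => r


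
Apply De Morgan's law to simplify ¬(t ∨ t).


De Morgan: the negation of a disjunction is the conjunction of the negations.
Distribute ¬ across ∨, flipping it to ∧, and negate each literal.

(¬t) ∧ (¬t)


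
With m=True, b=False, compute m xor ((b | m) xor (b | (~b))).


Substitute m=True, b=False:
b | m = False | True = True
~b = True
b | (~b) = False | True = True
(b | m) xor (b | (~b)) = True xor True = False
m xor ((b | m) xor (b | (~b))) = True xor False = True

True


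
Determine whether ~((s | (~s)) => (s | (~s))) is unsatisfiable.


Truth table over {s}:
s | φ
-----
False | False
True | False
Every row is false.

Yes, it is a contradiction.


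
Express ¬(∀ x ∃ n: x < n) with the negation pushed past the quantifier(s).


Negation flips each quantifier (∀↔∃) and negates the inner predicate.
¬(∀ x ∃ n: φ) = ∃ x ∀ n: ¬φ.

∃ x ∀ n: ¬(x < n)


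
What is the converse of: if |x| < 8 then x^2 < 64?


The converse of (P → Q) is (Q → P). It is not in general equivalent to the original.
Here P = '|x| < 8' and Q = 'x^2 < 64'.

If x^2 < 64, then |x| < 8.


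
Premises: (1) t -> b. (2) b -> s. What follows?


Hypothetical syllogism: from (P → Q) and (Q → R), infer (P → R).
Chain the two implications through the shared middle term 'b'.

t -> s


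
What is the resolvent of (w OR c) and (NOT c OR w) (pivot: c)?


The clauses contain complementary literals c and NOTc.
Resolution eliminates this pair and disjoins the remaining literals (merging duplicates).

w


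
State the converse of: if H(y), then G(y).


The converse of (P → Q) is (Q → P). It is not in general equivalent to the original.
Here P = 'H(y)' and Q = 'G(y)'.

If G(y), then H(y).


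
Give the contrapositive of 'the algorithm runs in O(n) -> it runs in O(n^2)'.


The contrapositive of (P → Q) is (¬Q → ¬P); it is logically equivalent to the original.
Here P = 'the algorithm runs in O(n)' and Q = 'it runs in O(n^2)'.

If not (it runs in O(n^2)), then not (the algorithm runs in O(n)).
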